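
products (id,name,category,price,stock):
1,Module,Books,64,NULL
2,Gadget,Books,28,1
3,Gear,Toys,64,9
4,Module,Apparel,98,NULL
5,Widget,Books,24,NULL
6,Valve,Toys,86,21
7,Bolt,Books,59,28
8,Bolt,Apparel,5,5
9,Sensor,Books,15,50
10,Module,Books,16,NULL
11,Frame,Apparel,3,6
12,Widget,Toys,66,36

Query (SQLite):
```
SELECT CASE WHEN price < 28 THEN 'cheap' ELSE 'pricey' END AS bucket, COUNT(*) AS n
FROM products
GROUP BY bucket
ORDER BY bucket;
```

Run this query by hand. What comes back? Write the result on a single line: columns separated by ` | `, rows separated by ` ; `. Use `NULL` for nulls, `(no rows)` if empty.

cheap | 5 ; pricey | 7

Bucket rows by price < 28 → 'cheap' else 'pricey'; count each bucket.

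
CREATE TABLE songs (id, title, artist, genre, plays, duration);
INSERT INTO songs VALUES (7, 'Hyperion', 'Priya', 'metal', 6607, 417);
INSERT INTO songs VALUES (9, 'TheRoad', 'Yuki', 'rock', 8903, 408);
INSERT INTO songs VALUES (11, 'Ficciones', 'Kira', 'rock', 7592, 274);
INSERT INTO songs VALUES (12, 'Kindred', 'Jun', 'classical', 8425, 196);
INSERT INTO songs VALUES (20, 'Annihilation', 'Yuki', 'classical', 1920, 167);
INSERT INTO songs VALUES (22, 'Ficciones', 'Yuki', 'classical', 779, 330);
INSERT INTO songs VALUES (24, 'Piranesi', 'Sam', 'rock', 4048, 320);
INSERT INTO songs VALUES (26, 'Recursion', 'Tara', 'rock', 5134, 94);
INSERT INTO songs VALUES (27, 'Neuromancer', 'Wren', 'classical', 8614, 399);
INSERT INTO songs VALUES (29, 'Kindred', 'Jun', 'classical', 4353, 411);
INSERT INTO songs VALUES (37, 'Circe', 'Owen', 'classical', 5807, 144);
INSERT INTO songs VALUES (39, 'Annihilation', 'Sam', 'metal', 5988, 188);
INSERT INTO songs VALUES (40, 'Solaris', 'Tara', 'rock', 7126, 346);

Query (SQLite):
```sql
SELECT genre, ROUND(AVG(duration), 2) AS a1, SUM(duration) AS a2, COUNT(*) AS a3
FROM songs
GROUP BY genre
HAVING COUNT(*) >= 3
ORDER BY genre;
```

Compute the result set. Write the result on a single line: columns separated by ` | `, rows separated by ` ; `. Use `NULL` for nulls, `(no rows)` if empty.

classical | 274.5 | 1647 | 6 ; rock | 288.4 | 1442 | 5

Group songs by genre.
Per group compute: ROUND(AVG(duration), 2), SUM(duration), COUNT(*).
HAVING: drop groups with fewer than 3 rows.
  classical: ids {12, 20, 22, 27, 29, 37} → ROUND(AVG(duration), 2)=274.5, SUM(duration)=1647, COUNT(*)=6
  metal: ids {7, 39} → ROUND(AVG(duration), 2)=302.5, SUM(duration)=605, COUNT(*)=2
  rock: ids {9, 11, 24, 26, 40} → ROUND(AVG(duration), 2)=288.4, SUM(duration)=1442, COUNT(*)=5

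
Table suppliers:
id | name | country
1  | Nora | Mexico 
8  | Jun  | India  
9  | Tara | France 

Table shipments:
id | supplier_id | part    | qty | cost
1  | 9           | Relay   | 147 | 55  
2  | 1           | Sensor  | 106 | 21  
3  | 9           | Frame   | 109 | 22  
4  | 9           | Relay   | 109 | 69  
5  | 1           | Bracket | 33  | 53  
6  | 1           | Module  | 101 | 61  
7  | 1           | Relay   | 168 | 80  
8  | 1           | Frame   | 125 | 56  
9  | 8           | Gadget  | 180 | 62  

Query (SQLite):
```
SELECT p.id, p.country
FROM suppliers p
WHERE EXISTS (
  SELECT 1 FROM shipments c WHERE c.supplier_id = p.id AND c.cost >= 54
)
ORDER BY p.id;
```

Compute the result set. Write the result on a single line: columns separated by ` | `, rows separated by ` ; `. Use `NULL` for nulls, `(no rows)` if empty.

For each suppliers row, check whether any shipments with matching supplier_id has cost >= 54.
Keep rows where that is true.

1 | Mexico ; 8 | India ; 9 | France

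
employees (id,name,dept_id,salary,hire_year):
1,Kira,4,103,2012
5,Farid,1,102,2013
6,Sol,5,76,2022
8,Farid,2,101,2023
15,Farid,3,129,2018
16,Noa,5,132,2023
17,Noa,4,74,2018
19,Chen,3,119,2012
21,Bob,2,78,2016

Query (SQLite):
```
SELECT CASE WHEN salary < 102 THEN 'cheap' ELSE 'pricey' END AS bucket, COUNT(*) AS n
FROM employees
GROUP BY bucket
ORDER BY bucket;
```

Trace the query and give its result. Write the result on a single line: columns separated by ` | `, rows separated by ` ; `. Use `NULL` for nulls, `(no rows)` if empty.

Bucket rows by salary < 102 → 'cheap' else 'pricey'; count each bucket.

cheap | 4 ; pricey | 5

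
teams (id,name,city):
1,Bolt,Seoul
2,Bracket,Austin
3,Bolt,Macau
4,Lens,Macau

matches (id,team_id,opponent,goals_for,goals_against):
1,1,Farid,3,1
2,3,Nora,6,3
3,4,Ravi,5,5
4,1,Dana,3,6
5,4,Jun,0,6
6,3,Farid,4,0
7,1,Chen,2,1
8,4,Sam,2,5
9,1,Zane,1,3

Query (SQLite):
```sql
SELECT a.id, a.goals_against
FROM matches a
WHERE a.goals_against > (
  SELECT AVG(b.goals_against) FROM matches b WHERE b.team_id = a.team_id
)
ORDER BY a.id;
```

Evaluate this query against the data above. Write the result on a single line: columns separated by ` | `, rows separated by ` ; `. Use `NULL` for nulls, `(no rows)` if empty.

For each matches row a, compute AVG(goals_against) over rows sharing a.team_id.
Keep row a if a.goals_against > that per-group AVG.
  team_id=1: AVG(goals_against) = 2.75
  team_id=3: AVG(goals_against) = 1.5
  team_id=4: AVG(goals_against) = 5.333333

2 | 3 ; 4 | 6 ; 5 | 6 ; 9 | 3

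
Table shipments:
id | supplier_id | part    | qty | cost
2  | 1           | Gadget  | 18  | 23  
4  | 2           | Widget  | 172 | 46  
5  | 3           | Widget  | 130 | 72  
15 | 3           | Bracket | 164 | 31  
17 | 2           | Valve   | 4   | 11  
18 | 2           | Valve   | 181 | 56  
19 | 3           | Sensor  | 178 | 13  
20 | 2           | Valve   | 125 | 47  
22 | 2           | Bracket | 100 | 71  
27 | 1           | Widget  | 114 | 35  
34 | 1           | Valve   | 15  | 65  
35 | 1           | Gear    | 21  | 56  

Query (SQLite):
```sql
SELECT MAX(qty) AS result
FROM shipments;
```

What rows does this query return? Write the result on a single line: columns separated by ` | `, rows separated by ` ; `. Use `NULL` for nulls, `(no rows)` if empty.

181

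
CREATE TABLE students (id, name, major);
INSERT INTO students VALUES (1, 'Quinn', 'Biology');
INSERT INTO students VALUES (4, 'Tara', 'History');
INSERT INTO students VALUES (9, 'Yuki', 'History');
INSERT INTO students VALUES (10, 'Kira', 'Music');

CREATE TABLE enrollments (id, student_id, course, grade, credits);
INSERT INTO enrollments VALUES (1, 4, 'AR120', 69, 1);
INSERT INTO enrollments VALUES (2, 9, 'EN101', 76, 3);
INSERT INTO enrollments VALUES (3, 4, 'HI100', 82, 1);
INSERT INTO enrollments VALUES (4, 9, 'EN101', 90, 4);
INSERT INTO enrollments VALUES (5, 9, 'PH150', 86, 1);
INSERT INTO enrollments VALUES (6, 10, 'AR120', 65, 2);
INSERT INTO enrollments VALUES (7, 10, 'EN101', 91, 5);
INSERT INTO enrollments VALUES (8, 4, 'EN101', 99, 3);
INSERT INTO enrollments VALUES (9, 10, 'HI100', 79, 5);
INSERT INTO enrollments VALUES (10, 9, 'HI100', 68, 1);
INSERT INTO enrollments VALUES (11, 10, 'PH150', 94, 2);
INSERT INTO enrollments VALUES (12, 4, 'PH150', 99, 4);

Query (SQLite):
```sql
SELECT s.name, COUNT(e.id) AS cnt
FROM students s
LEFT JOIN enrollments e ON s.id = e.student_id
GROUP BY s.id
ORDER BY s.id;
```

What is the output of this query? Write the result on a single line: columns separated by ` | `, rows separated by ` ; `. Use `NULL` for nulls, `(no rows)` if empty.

LEFT JOIN keeps every students row; unmatched ones get NULL for enrollments columns.
Group by students.id and compute COUNT(e.id). COUNT(col) of an all-NULL group is 0.
  1: ids {—} → COUNT(e.id)=0
  4: ids {1, 3, 8, 12} → COUNT(e.id)=4
  9: ids {2, 4, 5, 10} → COUNT(e.id)=4
  10: ids {6, 7, 9, 11} → COUNT(e.id)=4

Quinn | 0 ; Tara | 4 ; Yuki | 4 ; Kira | 4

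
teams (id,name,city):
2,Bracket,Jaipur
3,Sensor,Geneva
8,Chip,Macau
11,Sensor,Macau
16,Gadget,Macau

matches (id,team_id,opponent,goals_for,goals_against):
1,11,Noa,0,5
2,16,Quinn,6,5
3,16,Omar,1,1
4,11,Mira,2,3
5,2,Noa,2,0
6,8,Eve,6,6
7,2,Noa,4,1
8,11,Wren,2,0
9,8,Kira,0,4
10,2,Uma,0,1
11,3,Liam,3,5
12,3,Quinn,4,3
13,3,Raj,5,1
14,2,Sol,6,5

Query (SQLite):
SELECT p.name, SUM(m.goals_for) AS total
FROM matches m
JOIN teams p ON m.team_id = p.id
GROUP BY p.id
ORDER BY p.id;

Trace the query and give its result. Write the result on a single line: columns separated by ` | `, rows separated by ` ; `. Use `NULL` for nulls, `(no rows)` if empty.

Join each matches row to its teams via team_id.
Group joined rows by teams.id; compute SUM(m.goals_for) per group.
  2: ids {5, 7, 10, 14} → SUM(m.goals_for)=12
  3: ids {11, 12, 13} → SUM(m.goals_for)=12
  8: ids {6, 9} → SUM(m.goals_for)=6
  11: ids {1, 4, 8} → SUM(m.goals_for)=4
  16: ids {2, 3} → SUM(m.goals_for)=7

Bracket | 12 ; Sensor | 12 ; Chip | 6 ; Sensor | 4 ; Gadget | 7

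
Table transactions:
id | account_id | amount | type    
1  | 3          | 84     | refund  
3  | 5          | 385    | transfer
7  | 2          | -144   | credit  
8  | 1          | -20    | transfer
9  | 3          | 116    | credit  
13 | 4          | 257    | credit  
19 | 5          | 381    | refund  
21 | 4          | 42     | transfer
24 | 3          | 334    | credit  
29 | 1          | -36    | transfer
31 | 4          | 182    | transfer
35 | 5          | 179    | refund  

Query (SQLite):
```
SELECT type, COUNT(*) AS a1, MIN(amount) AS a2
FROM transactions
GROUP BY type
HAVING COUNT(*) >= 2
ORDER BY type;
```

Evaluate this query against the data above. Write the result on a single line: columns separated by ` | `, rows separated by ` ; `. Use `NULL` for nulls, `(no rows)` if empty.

credit | 4 | -144 ; refund | 3 | 84 ; transfer | 5 | -36

Group transactions by type.
Per group compute: COUNT(*), MIN(amount).
HAVING: drop groups with fewer than 2 rows.
  credit: ids {7, 9, 13, 24} → COUNT(*)=4, MIN(amount)=-144
  refund: ids {1, 19, 35} → COUNT(*)=3, MIN(amount)=84
  transfer: ids {3, 8, 21, 29, 31} → COUNT(*)=5, MIN(amount)=-36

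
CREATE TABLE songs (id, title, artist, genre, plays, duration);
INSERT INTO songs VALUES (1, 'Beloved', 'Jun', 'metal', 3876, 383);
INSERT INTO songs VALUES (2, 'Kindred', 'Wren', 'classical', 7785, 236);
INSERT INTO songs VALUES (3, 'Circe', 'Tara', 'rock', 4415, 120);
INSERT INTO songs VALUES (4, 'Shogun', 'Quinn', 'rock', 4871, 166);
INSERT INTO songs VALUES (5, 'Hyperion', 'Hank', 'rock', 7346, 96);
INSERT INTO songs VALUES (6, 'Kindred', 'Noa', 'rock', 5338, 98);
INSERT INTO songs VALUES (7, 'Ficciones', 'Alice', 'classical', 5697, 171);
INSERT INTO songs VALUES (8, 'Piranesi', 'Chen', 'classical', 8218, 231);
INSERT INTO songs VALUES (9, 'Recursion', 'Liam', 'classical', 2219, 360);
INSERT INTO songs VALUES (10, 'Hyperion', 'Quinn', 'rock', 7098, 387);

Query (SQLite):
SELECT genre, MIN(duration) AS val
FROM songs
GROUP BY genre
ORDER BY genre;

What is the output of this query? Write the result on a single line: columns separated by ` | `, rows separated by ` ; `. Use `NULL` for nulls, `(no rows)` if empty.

Partition songs by genre; compute MIN(duration) within each group.
  classical: ids {2, 7, 8, 9} → MIN(duration)=171
  metal: ids {1} → MIN(duration)=383
  rock: ids {3, 4, 5, 6, 10} → MIN(duration)=96

classical | 171 ; metal | 383 ; rock | 96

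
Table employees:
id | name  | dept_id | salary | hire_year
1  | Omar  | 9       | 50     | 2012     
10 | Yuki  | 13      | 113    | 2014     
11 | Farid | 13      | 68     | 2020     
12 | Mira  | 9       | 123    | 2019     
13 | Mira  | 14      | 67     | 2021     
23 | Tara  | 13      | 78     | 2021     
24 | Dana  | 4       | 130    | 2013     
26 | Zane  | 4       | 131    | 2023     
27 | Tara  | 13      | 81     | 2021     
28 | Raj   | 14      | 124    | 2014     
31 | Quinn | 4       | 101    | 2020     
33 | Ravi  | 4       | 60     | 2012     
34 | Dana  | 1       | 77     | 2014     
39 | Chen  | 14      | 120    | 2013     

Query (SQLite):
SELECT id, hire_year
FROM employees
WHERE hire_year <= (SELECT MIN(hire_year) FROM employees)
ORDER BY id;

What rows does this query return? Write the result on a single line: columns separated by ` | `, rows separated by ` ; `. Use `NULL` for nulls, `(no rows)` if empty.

Scalar subquery: MIN(hire_year) over all employees rows = 2012.
Keep rows where hire_year <= that value.

1 | 2012 ; 33 | 2012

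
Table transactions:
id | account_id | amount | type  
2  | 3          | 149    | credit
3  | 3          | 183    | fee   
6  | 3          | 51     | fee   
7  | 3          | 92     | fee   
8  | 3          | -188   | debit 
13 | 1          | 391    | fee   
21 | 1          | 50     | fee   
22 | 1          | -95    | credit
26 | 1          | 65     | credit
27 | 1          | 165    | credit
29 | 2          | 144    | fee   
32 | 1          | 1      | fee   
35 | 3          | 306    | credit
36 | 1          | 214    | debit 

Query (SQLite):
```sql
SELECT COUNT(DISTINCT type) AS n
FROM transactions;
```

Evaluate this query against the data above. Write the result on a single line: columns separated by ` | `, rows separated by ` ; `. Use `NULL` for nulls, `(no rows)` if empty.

3

Count distinct non-NULL type values.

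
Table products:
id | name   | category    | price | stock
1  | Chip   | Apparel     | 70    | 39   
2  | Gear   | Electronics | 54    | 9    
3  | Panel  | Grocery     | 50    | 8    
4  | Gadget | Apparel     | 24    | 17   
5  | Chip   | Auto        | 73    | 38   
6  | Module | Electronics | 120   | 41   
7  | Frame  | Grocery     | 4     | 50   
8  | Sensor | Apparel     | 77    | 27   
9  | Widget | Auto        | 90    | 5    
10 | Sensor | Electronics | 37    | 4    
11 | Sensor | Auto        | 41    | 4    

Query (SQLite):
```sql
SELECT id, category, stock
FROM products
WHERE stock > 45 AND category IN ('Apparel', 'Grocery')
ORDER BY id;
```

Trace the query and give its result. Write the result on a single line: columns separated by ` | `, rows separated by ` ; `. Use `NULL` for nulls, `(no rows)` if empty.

7 | Grocery | 50

stock > 45: ids {7}
category IN ('Apparel', 'Grocery'): ids {1, 3, 4, 7, 8}
Combine with AND.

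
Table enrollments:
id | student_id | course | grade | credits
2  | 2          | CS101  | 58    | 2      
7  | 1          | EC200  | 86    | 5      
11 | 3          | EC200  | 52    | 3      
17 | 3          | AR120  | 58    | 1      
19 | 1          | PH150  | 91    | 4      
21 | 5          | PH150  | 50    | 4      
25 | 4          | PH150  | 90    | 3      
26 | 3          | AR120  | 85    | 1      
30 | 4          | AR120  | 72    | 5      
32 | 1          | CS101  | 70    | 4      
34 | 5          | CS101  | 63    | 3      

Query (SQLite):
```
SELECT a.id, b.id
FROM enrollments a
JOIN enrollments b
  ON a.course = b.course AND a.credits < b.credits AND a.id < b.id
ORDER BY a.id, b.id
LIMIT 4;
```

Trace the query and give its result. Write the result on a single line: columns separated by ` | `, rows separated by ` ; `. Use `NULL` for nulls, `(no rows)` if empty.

2 | 32 ; 2 | 34 ; 17 | 30 ; 26 | 30

Pairs (a,b) with same course, a.credits < b.credits, a.id < b.id.
course groups: AR120:{17,26,30} CS101:{2,32,34} EC200:{7,11} PH150:{19,21,25}
Ordered by (a.id, b.id); first 4.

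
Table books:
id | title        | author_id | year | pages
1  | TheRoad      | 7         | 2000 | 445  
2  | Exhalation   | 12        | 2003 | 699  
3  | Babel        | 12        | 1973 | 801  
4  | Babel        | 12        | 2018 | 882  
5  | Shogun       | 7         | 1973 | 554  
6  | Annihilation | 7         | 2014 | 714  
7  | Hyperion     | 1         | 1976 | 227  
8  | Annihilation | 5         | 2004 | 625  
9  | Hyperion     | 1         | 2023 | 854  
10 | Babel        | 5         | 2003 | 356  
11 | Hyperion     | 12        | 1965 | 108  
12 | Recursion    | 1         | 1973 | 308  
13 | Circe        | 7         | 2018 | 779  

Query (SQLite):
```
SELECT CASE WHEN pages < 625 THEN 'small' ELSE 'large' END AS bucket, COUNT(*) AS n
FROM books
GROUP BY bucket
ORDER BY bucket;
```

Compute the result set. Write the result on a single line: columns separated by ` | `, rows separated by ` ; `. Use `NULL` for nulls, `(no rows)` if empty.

large | 7 ; small | 6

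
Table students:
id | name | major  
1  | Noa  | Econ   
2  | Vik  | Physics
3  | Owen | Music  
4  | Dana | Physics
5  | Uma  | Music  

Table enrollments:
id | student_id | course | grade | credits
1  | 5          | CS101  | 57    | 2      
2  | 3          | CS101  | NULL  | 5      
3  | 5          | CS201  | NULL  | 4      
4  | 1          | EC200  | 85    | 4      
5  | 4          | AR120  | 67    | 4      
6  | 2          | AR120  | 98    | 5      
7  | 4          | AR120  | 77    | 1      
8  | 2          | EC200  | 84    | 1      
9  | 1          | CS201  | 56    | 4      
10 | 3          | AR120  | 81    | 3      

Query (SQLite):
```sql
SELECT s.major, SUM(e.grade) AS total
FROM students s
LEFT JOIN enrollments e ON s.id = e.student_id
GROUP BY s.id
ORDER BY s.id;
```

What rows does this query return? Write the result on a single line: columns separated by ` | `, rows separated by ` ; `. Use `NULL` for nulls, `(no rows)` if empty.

LEFT JOIN keeps every students row; unmatched ones get NULL for enrollments columns.
Group by students.id and compute SUM(e.grade). SUM over an all-NULL group is NULL.
  1: ids {4, 9} → SUM(e.grade)=141
  2: ids {6, 8} → SUM(e.grade)=182
  3: ids {2, 10} → SUM(e.grade)=81
  4: ids {5, 7} → SUM(e.grade)=144
  5: ids {1, 3} → SUM(e.grade)=57

Econ | 141 ; Physics | 182 ; Music | 81 ; Physics | 144 ; Music | 57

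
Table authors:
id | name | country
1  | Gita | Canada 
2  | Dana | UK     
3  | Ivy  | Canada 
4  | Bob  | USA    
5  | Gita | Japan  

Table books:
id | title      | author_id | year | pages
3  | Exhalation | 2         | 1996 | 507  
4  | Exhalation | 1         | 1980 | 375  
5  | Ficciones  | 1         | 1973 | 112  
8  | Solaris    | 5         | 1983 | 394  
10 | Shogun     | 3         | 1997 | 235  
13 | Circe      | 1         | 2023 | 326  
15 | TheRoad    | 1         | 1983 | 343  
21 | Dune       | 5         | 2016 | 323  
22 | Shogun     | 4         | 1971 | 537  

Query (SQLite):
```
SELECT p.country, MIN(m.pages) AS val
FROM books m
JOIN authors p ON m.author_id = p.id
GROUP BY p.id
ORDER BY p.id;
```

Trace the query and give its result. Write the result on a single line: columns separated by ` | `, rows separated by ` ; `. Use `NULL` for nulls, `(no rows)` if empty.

Join each books row to its authors via author_id.
Group joined rows by authors.id; compute MIN(m.pages) per group.
  1: ids {4, 5, 13, 15} → MIN(m.pages)=112
  2: ids {3} → MIN(m.pages)=507
  3: ids {10} → MIN(m.pages)=235
  4: ids {22} → MIN(m.pages)=537
  5: ids {8, 21} → MIN(m.pages)=323

Canada | 112 ; UK | 507 ; Canada | 235 ; USA | 537 ; Japan | 323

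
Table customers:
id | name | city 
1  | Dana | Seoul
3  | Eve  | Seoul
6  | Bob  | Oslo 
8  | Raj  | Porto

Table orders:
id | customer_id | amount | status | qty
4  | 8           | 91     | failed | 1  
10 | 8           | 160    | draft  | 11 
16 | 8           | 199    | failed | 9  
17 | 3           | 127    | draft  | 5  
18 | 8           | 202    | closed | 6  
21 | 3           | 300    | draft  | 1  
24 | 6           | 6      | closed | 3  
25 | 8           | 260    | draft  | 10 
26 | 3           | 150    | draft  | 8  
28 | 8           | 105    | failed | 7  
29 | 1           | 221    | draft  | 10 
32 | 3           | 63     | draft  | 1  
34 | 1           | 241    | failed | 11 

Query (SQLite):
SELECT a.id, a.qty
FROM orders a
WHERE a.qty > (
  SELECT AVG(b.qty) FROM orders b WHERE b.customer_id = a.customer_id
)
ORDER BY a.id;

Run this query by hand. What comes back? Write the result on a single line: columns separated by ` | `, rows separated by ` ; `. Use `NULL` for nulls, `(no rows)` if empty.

10 | 11 ; 16 | 9 ; 17 | 5 ; 25 | 10 ; 26 | 8 ; 34 | 11

For each orders row a, compute AVG(qty) over rows sharing a.customer_id.
Keep row a if a.qty > that per-group AVG.
  customer_id=1: AVG(qty) = 10.5
  customer_id=3: AVG(qty) = 3.75
  customer_id=6: AVG(qty) = 3.0
  customer_id=8: AVG(qty) = 7.333333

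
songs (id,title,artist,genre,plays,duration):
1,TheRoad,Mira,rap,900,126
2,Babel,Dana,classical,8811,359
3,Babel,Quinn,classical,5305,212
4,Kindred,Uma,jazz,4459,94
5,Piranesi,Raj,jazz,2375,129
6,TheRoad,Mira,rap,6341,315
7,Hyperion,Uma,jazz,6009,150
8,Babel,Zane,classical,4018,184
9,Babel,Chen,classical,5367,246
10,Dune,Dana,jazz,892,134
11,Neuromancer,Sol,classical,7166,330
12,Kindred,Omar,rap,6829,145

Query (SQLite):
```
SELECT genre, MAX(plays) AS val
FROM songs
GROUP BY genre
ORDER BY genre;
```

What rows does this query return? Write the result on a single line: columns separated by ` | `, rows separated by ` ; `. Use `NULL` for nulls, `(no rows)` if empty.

Partition songs by genre; compute MAX(plays) within each group.
  classical: ids {2, 3, 8, 9, 11} → MAX(plays)=8811
  jazz: ids {4, 5, 7, 10} → MAX(plays)=6009
  rap: ids {1, 6, 12} → MAX(plays)=6829

classical | 8811 ; jazz | 6009 ; rap | 6829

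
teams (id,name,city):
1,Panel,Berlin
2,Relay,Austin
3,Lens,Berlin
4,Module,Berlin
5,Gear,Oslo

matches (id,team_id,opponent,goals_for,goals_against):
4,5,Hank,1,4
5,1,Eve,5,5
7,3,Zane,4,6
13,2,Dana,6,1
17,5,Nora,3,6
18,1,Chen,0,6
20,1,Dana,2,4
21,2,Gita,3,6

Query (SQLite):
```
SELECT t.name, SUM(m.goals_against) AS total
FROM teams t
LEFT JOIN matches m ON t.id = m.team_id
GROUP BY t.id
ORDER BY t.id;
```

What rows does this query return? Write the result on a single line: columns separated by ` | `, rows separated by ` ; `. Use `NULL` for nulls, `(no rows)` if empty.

LEFT JOIN keeps every teams row; unmatched ones get NULL for matches columns.
Group by teams.id and compute SUM(m.goals_against). SUM over an all-NULL group is NULL.
  1: ids {5, 18, 20} → SUM(m.goals_against)=15
  2: ids {13, 21} → SUM(m.goals_against)=7
  3: ids {7} → SUM(m.goals_against)=6
  4: ids {—} → SUM(m.goals_against)=NULL
  5: ids {4, 17} → SUM(m.goals_against)=10

Panel | 15 ; Relay | 7 ; Lens | 6 ; Module | NULL ; Gear | 10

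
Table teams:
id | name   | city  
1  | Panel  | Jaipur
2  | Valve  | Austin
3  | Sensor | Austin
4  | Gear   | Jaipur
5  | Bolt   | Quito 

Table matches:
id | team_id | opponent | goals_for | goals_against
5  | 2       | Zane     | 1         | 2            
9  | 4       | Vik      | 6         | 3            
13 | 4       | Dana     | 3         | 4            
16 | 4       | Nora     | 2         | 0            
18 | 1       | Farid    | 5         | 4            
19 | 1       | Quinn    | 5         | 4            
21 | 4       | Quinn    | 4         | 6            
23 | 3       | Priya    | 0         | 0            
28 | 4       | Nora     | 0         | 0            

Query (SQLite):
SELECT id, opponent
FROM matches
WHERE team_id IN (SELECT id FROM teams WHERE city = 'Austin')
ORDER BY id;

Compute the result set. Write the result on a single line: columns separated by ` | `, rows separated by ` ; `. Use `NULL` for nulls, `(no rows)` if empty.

Inner query: teams.id where city = 'Austin'.
Outer: keep matches rows whose team_id is in that set.
Inner query → {2, 3}

5 | Zane ; 23 | Priya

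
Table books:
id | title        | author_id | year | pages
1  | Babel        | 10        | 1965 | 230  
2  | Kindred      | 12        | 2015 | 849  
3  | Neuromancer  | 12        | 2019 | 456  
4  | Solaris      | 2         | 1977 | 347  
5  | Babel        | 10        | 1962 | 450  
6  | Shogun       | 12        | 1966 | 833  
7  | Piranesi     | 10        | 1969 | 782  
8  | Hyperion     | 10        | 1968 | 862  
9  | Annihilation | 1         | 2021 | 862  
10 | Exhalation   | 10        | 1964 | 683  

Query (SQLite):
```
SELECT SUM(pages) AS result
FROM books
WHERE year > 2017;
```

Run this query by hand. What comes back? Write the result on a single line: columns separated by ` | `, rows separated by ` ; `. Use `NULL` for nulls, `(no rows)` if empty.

1318

Rows where year > 2017 → pages values: [456, 862].
SUM of non-NULL values = 1318.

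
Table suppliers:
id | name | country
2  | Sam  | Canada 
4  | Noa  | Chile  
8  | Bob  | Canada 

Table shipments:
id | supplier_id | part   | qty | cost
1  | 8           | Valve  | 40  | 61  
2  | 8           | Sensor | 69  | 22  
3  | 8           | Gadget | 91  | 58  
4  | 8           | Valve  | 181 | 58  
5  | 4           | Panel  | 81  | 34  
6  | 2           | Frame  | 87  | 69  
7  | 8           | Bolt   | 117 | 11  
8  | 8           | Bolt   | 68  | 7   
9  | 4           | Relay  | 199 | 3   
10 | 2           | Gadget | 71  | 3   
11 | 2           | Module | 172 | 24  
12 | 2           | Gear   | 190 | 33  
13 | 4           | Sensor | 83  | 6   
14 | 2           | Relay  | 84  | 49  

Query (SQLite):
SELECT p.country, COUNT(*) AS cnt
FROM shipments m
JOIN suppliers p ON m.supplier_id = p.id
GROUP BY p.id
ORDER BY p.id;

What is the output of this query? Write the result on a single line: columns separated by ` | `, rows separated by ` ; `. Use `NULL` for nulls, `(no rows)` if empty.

Canada | 5 ; Chile | 3 ; Canada | 6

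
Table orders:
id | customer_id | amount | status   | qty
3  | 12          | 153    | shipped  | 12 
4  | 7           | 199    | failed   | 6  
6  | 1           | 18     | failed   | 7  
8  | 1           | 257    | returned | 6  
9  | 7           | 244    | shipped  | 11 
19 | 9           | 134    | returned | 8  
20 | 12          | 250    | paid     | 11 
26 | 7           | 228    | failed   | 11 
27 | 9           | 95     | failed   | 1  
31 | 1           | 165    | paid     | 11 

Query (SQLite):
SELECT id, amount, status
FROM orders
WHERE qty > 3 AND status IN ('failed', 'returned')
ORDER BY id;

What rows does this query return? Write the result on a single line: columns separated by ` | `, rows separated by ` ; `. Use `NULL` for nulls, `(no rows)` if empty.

qty > 3: ids {3, 4, 6, 8, 9, 19, 20, 26, 31}
status IN ('failed', 'returned'): ids {4, 6, 8, 19, 26, 27}
Combine with AND.

4 | 199 | failed ; 6 | 18 | failed ; 8 | 257 | returned ; 19 | 134 | returned ; 26 | 228 | failed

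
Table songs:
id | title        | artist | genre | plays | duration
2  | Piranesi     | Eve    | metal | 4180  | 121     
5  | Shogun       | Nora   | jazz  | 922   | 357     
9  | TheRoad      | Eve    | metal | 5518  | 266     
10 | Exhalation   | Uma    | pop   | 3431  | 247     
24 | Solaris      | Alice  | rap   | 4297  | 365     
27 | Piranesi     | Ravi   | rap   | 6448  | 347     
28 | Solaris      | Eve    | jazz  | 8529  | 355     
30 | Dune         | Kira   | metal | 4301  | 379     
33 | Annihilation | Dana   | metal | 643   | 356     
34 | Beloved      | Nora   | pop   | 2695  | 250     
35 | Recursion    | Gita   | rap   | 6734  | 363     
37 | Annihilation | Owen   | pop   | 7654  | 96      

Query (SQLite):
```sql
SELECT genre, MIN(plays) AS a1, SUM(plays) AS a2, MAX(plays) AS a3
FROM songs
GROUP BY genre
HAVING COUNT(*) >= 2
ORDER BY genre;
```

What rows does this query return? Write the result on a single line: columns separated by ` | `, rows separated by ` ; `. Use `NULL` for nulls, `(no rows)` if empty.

Group songs by genre.
Per group compute: MIN(plays), SUM(plays), MAX(plays).
HAVING: drop groups with fewer than 2 rows.
  jazz: ids {5, 28} → MIN(plays)=922, SUM(plays)=9451, MAX(plays)=8529
  metal: ids {2, 9, 30, 33} → MIN(plays)=643, SUM(plays)=14642, MAX(plays)=5518
  pop: ids {10, 34, 37} → MIN(plays)=2695, SUM(plays)=13780, MAX(plays)=7654
  rap: ids {24, 27, 35} → MIN(plays)=4297, SUM(plays)=17479, MAX(plays)=6734

jazz | 922 | 9451 | 8529 ; metal | 643 | 14642 | 5518 ; pop | 2695 | 13780 | 7654 ; rap | 4297 | 17479 | 6734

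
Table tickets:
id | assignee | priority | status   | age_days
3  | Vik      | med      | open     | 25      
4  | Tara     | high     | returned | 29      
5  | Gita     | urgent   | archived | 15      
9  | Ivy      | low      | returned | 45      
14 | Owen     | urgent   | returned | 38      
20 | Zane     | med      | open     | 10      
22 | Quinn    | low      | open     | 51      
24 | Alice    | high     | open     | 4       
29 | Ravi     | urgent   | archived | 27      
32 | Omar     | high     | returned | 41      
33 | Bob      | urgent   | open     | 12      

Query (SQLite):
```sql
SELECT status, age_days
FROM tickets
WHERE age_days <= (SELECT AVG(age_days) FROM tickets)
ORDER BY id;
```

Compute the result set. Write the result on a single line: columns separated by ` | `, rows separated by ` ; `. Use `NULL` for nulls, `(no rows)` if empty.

Scalar subquery: AVG(age_days) over all tickets rows = 27.0.
Keep rows where age_days <= that value.

open | 25 ; archived | 15 ; open | 10 ; open | 4 ; archived | 27 ; open | 12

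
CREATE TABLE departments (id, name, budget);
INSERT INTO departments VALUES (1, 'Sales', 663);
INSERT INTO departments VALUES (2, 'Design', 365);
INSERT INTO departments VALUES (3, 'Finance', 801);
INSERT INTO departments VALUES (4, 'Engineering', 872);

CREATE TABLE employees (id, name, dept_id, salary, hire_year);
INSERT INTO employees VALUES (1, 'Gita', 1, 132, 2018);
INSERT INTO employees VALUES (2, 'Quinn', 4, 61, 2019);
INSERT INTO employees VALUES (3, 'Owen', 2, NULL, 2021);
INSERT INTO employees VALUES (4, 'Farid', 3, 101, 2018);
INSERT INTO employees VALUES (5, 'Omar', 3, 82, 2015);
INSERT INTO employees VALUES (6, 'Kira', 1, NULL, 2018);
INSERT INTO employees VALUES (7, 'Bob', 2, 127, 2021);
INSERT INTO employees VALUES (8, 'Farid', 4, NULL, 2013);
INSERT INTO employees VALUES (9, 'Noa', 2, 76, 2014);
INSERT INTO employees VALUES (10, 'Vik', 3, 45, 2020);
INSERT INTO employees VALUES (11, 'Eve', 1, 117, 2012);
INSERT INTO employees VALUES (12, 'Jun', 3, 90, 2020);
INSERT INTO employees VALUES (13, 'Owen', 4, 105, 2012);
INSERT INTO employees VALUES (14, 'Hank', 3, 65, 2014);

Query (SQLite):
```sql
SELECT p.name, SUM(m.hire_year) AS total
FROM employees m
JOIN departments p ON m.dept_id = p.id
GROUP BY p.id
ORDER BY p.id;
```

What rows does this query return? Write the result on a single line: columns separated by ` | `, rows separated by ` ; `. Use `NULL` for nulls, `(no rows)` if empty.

Join each employees row to its departments via dept_id.
Group joined rows by departments.id; compute SUM(m.hire_year) per group.
  1: ids {1, 6, 11} → SUM(m.hire_year)=6048
  2: ids {3, 7, 9} → SUM(m.hire_year)=6056
  3: ids {4, 5, 10, 12, 14} → SUM(m.hire_year)=10087
  4: ids {2, 8, 13} → SUM(m.hire_year)=6044

Sales | 6048 ; Design | 6056 ; Finance | 10087 ; Engineering | 6044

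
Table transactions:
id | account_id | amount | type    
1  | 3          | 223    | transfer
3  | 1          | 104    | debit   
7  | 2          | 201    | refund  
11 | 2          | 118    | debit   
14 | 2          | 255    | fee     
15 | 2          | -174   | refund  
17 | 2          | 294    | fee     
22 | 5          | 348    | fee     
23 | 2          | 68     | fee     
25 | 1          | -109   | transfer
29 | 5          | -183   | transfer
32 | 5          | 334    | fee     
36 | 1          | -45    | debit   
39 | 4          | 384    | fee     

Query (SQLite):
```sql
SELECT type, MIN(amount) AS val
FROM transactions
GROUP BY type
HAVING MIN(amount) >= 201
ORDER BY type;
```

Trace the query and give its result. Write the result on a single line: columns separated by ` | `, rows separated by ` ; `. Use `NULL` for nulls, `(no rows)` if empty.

(no rows)

Partition transactions by type; compute MIN(amount) within each group.
HAVING: keep groups where MIN(amount) >= 201.
  debit: ids {3, 11, 36} → MIN(amount)=-45
  fee: ids {14, 17, 22, 23, 32, 39} → MIN(amount)=68
  refund: ids {7, 15} → MIN(amount)=-174
  transfer: ids {1, 25, 29} → MIN(amount)=-183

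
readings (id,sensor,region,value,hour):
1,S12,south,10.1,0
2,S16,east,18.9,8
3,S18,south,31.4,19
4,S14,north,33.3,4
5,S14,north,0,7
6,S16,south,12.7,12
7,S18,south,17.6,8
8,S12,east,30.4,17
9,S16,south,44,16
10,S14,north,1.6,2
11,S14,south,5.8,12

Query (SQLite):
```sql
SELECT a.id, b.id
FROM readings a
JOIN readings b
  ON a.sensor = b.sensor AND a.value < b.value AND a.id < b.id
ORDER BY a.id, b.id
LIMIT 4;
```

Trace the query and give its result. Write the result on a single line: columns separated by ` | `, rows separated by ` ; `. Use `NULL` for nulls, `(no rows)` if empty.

1 | 8 ; 2 | 9 ; 5 | 10 ; 5 | 11

Pairs (a,b) with same sensor, a.value < b.value, a.id < b.id.
sensor groups: S12:{1,8} S14:{4,5,10,11} S16:{2,6,9} S18:{3,7}
Ordered by (a.id, b.id); first 4.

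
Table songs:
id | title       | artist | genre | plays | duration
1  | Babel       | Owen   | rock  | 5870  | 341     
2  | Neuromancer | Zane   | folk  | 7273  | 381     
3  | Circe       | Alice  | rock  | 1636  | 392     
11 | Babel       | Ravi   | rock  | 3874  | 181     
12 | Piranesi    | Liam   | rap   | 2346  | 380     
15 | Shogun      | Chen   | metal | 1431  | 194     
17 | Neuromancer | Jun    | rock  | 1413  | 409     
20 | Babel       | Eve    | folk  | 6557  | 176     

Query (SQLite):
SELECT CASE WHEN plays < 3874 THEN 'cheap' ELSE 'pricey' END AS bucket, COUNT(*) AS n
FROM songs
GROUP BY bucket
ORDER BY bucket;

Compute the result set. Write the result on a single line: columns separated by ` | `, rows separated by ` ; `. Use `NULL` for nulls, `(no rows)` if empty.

cheap | 4 ; pricey | 4

Bucket rows by plays < 3874 → 'cheap' else 'pricey'; count each bucket.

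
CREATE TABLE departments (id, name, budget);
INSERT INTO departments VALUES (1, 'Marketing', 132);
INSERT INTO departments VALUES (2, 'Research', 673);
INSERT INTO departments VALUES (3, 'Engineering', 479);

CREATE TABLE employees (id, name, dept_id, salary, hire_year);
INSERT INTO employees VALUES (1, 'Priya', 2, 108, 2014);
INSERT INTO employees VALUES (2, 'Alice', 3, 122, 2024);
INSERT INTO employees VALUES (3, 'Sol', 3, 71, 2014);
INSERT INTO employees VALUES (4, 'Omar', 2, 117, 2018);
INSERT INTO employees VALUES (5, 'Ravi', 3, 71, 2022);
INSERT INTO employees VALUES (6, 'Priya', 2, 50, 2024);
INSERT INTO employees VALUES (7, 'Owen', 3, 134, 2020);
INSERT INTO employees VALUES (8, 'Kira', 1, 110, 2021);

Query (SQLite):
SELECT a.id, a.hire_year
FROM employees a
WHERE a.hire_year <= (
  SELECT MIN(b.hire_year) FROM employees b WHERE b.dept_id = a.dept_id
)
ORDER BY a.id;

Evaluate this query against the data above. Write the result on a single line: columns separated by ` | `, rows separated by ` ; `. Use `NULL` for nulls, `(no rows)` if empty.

For each employees row a, compute MIN(hire_year) over rows sharing a.dept_id.
Keep row a if a.hire_year <= that per-group MIN.
  dept_id=1: MIN(hire_year) = 2021
  dept_id=2: MIN(hire_year) = 2014
  dept_id=3: MIN(hire_year) = 2014

1 | 2014 ; 3 | 2014 ; 8 | 2021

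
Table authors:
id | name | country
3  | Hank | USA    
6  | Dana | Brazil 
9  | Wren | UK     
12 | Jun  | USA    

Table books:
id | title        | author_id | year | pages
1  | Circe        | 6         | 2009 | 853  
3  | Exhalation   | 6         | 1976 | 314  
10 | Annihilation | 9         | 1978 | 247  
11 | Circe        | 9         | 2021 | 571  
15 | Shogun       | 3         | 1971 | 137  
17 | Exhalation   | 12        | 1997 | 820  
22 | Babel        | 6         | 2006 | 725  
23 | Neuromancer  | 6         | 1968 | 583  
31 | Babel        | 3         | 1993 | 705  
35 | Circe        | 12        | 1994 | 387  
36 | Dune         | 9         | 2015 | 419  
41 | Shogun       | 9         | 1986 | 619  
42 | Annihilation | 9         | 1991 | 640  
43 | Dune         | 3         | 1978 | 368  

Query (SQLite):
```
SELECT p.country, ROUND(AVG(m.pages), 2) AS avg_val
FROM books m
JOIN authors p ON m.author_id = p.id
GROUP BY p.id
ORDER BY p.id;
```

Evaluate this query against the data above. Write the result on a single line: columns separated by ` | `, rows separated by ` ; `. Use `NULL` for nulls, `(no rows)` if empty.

Join each books row to its authors via author_id.
Group joined rows by authors.id; compute ROUND(AVG(m.pages), 2) per group.
  3: ids {15, 31, 43} → ROUND(AVG(m.pages), 2)=403.33
  6: ids {1, 3, 22, 23} → ROUND(AVG(m.pages), 2)=618.75
  9: ids {10, 11, 36, 41, 42} → ROUND(AVG(m.pages), 2)=499.2
  12: ids {17, 35} → ROUND(AVG(m.pages), 2)=603.5

USA | 403.33 ; Brazil | 618.75 ; UK | 499.2 ; USA | 603.5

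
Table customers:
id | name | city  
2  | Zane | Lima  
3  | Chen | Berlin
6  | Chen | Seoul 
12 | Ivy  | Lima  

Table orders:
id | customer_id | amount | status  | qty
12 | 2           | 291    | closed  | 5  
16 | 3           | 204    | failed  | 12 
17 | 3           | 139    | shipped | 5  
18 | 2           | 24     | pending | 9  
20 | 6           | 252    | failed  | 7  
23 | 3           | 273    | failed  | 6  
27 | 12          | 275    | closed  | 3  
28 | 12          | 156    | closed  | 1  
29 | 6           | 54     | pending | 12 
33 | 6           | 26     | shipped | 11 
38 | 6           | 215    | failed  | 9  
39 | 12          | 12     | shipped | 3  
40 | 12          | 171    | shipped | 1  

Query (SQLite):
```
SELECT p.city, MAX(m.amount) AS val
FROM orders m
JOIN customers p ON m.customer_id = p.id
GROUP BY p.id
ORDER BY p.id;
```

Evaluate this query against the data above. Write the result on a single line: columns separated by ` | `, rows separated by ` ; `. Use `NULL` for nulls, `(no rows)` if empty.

Join each orders row to its customers via customer_id.
Group joined rows by customers.id; compute MAX(m.amount) per group.
  2: ids {12, 18} → MAX(m.amount)=291
  3: ids {16, 17, 23} → MAX(m.amount)=273
  6: ids {20, 29, 33, 38} → MAX(m.amount)=252
  12: ids {27, 28, 39, 40} → MAX(m.amount)=275

Lima | 291 ; Berlin | 273 ; Seoul | 252 ; Lima | 275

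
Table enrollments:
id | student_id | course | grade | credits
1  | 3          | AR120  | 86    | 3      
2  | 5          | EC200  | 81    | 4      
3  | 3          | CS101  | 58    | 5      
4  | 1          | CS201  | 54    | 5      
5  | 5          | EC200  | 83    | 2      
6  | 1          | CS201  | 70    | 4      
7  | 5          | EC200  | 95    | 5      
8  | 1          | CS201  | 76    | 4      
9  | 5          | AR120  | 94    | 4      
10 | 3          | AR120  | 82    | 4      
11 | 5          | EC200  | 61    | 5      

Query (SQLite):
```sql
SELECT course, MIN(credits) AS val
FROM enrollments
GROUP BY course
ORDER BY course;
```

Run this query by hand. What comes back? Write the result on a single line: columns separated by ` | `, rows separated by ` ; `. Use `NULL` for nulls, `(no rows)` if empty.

Partition enrollments by course; compute MIN(credits) within each group.
  AR120: ids {1, 9, 10} → MIN(credits)=3
  CS101: ids {3} → MIN(credits)=5
  CS201: ids {4, 6, 8} → MIN(credits)=4
  EC200: ids {2, 5, 7, 11} → MIN(credits)=2

AR120 | 3 ; CS101 | 5 ; CS201 | 4 ; EC200 | 2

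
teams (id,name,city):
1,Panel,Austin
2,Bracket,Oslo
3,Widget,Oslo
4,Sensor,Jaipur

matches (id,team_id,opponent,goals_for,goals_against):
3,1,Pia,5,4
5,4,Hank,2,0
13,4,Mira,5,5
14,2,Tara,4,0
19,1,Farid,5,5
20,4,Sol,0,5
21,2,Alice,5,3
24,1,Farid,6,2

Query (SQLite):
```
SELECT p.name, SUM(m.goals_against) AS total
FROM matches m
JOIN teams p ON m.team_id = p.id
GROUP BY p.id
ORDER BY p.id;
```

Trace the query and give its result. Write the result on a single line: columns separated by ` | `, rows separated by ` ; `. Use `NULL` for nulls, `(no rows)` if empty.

Join each matches row to its teams via team_id.
Group joined rows by teams.id; compute SUM(m.goals_against) per group.
  1: ids {3, 19, 24} → SUM(m.goals_against)=11
  2: ids {14, 21} → SUM(m.goals_against)=3
  4: ids {5, 13, 20} → SUM(m.goals_against)=10

Panel | 11 ; Bracket | 3 ; Sensor | 10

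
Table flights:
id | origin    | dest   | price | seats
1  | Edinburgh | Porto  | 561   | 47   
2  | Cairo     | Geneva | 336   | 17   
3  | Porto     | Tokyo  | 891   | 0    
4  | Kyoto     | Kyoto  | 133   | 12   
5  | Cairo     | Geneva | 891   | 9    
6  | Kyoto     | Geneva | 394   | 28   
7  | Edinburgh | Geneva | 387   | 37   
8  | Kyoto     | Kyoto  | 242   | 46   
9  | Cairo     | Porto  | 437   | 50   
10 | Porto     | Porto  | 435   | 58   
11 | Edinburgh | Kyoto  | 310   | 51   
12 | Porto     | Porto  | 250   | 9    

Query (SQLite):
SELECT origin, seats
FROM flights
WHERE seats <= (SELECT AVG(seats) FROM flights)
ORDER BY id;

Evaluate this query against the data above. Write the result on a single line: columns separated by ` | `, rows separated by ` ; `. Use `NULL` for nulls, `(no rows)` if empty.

Scalar subquery: AVG(seats) over all flights rows = 30.333333 (≈; comparison uses full precision).
Keep rows where seats <= that value.

Cairo | 17 ; Porto | 0 ; Kyoto | 12 ; Cairo | 9 ; Kyoto | 28 ; Porto | 9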